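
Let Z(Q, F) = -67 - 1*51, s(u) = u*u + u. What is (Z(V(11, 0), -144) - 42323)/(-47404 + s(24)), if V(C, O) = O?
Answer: 42441/46804 ≈ 0.90678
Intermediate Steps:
s(u) = u + u² (s(u) = u² + u = u + u²)
Z(Q, F) = -118 (Z(Q, F) = -67 - 51 = -118)
(Z(V(11, 0), -144) - 42323)/(-47404 + s(24)) = (-118 - 42323)/(-47404 + 24*(1 + 24)) = -42441/(-47404 + 24*25) = -42441/(-47404 + 600) = -42441/(-46804) = -42441*(-1/46804) = 42441/46804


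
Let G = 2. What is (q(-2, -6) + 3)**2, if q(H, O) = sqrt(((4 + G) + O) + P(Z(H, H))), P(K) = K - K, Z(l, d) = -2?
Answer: 9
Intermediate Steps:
P(K) = 0
q(H, O) = sqrt(6 + O) (q(H, O) = sqrt(((4 + 2) + O) + 0) = sqrt((6 + O) + 0) = sqrt(6 + O))
(q(-2, -6) + 3)**2 = (sqrt(6 - 6) + 3)**2 = (sqrt(0) + 3)**2 = (0 + 3)**2 = 3**2 = 9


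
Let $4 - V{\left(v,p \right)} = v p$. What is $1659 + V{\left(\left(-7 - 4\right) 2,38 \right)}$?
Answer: $2499$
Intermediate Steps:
$V{\left(v,p \right)} = 4 - p v$ ($V{\left(v,p \right)} = 4 - v p = 4 - p v$)
$1659 + V{\left(\left(-7 - 4\right) 2,38 \right)} = 1659 - \left(-4 + 38 \left(-7 - 4\right) 2\right) = 1659 - \left(-4 + 38 \left(\left(-11\right) 2\right)\right) = 1659 - \left(-4 + 38 \left(-22\right)\right) = 1659 + \left(4 + 836\right) = 1659 + 840 = 2499$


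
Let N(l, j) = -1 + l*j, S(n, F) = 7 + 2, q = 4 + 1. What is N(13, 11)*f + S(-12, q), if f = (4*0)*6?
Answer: 9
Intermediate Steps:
q = 5
S(n, F) = 9
N(l, j) = -1 + j*l
f = 0 (f = 0*6 = 0)
N(13, 11)*f + S(-12, q) = (-1 + 11*13)*0 + 9 = (-1 + 143)*0 + 9 = 142*0 + 9 = 0 + 9 = 9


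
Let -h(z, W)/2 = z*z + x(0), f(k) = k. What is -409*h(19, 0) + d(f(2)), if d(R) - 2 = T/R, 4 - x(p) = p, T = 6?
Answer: 298575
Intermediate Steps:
x(p) = 4 - p
h(z, W) = -8 - 2*z² (h(z, W) = -2*(z*z + (4 - 1*0)) = -2*(z² + (4 + 0)) = -2*(z² + 4) = -2*(4 + z²) = -8 - 2*z²)
d(R) = 2 + 6/R
-409*h(19, 0) + d(f(2)) = -409*(-8 - 2*19²) + (2 + 6/2) = -409*(-8 - 2*361) + (2 + 6*(½)) = -409*(-8 - 722) + (2 + 3) = -409*(-730) + 5 = 298570 + 5 = 298575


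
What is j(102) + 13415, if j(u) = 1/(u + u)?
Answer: 2736661/204 ≈ 13415.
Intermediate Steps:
j(u) = 1/(2*u)
j(102) + 13415 = (½)/102 + 13415 = (½)*(1/102) + 13415 = 1/204 + 13415 = 2736661/204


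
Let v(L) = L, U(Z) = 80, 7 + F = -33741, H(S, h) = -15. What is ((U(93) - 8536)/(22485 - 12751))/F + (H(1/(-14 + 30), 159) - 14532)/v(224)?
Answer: -597341464045/9198084896 ≈ -64.942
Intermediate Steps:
F = -33748 (F = -7 - 33741 = -33748)
((U(93) - 8536)/(22485 - 12751))/F + (H(1/(-14 + 30), 159) - 14532)/v(224) = ((80 - 8536)/(22485 - 12751))/(-33748) + (-15 - 14532)/224 = -8456/9734*(-1/33748) - 14547*1/224 = -8456*1/9734*(-1/33748) - 14547/224 = -4228/4867*(-1/33748) - 14547/224 = 1057/41062879 - 14547/224 = -597341464045/9198084896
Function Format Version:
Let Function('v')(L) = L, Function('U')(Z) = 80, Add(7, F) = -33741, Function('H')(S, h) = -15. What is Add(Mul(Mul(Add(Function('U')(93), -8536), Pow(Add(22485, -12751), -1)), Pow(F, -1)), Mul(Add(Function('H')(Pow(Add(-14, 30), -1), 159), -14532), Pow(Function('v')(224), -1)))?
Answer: Rational(-597341464045, 9198084896) ≈ -64.942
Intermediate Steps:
F = -33748 (F = Add(-7, -33741) = -33748)
Add(Mul(Mul(Add(Function('U')(93), -8536), Pow(Add(22485, -12751), -1)), Pow(F, -1)), Mul(Add(Function('H')(Pow(Add(-14, 30), -1), 159), -14532), Pow(Function('v')(224), -1))) = Add(Mul(Mul(Add(80, -8536), Pow(Add(22485, -12751), -1)), Pow(-33748, -1)), Mul(Add(-15, -14532), Pow(224, -1))) = Add(Mul(Mul(-8456, Pow(9734, -1)), Rational(-1, 33748)), Mul(-14547, Rational(1, 224))) = Add(Mul(Mul(-8456, Rational(1, 9734)), Rational(-1, 33748)), Rational(-14547, 224)) = Add(Mul(Rational(-4228, 4867), Rational(-1, 33748)), Rational(-14547, 224)) = Add(Rational(1057, 41062879), Rational(-14547, 224)) = Rational(-597341464045, 9198084896)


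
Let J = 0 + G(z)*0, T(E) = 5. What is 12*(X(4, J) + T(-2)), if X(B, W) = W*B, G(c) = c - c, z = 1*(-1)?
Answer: 60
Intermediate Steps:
z = -1
G(c) = 0
J = 0 (J = 0 + 0*0 = 0 + 0 = 0)
X(B, W) = B*W
12*(X(4, J) + T(-2)) = 12*(4*0 + 5) = 12*(0 + 5) = 12*5 = 60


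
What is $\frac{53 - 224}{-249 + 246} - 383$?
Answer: $-326$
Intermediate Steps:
$\frac{53 - 224}{-249 + 246} - 383 = \frac{53 - 224}{-3} - 383 = \left(53 - 224\right) \left(- \frac{1}{3}\right) - 383 = \left(-171\right) \left(- \frac{1}{3}\right) - 383 = 57 - 383 = -326$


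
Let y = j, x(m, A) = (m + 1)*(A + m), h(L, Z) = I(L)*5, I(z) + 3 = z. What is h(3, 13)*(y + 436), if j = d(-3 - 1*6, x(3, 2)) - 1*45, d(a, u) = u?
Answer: 0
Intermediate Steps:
I(z) = -3 + z
h(L, Z) = -15 + 5*L (h(L, Z) = (-3 + L)*5 = -15 + 5*L)
x(m, A) = (1 + m)*(A + m)
j = -25 (j = (2 + 3 + 3² + 2*3) - 1*45 = (2 + 3 + 9 + 6) - 45 = 20 - 45 = -25)
y = -25
h(3, 13)*(y + 436) = (-15 + 5*3)*(-25 + 436) = (-15 + 15)*411 = 0*411 = 0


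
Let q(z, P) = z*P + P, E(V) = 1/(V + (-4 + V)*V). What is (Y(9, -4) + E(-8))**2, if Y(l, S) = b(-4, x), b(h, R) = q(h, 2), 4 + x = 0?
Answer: 277729/7744 ≈ 35.864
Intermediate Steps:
x = -4 (x = -4 + 0 = -4)
E(V) = 1/(V + V*(-4 + V))
q(z, P) = P + P*z (q(z, P) = P*z + P = P + P*z)
b(h, R) = 2 + 2*h (b(h, R) = 2*(1 + h) = 2 + 2*h)
Y(l, S) = -6 (Y(l, S) = 2 + 2*(-4) = 2 - 8 = -6)
(Y(9, -4) + E(-8))**2 = (-6 + 1/((-8)*(-3 - 8)))**2 = (-6 - 1/8/(-11))**2 = (-6 - 1/8*(-1/11))**2 = (-6 + 1/88)**2 = (-527/88)**2 = 277729/7744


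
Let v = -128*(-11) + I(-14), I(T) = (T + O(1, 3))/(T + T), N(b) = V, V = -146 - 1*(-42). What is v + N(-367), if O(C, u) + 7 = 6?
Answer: 36527/28 ≈ 1304.5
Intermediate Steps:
V = -104 (V = -146 + 42 = -104)
O(C, u) = -1 (O(C, u) = -7 + 6 = -1)
N(b) = -104
I(T) = (-1 + T)/(2*T) (I(T) = (T - 1)/(T + T) = (-1 + T)/((2*T)) = (-1 + T)*(1/(2*T)) = (-1 + T)/(2*T))
v = 39439/28 (v = -128*(-11) + (1/2)*(-1 - 14)/(-14) = 1408 + (1/2)*(-1/14)*(-15) = 1408 + 15/28 = 39439/28 ≈ 1408.5)
v + N(-367) = 39439/28 - 104 = 36527/28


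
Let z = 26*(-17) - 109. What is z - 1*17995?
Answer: -18546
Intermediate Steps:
z = -551 (z = -442 - 109 = -551)
z - 1*17995 = -551 - 1*17995 = -551 - 17995 = -18546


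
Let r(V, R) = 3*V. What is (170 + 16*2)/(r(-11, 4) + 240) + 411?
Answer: 85279/207 ≈ 411.98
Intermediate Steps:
(170 + 16*2)/(r(-11, 4) + 240) + 411 = (170 + 16*2)/(3*(-11) + 240) + 411 = (170 + 32)/(-33 + 240) + 411 = 202/207 + 411 = 85279/207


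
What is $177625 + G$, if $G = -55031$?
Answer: $122594$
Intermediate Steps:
$177625 + G = 177625 - 55031 = 122594$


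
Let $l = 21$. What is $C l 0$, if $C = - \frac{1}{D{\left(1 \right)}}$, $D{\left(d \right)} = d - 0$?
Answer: $0$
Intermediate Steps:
$D{\left(d \right)} = d$ ($D{\left(d \right)} = d + 0 = d$)
$C = -1$ ($C = - 1^{-1} = \left(-1\right) 1 = -1$)
$C l 0 = \left(-1\right) 21 \cdot 0 = \left(-21\right) 0 = 0$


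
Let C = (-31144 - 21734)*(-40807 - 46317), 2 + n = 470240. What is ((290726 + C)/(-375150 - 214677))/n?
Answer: -2303616799/138679534413 ≈ -0.016611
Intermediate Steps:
n = 470238 (n = -2 + 470240 = 470238)
C = 4606942872 (C = -52878*(-87124) = 4606942872)
((290726 + C)/(-375150 - 214677))/n = ((290726 + 4606942872)/(-375150 - 214677))/470238 = (4607233598/(-589827))*(1/470238) = (4607233598*(-1/589827))*(1/470238) = -4607233598/589827*1/470238 = -2303616799/138679534413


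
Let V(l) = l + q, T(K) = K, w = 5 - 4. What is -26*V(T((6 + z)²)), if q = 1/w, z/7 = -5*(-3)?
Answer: -320372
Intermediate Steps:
z = 105 (z = 7*(-5*(-3)) = 7*15 = 105)
w = 1
q = 1 (q = 1/1 = 1)
V(l) = 1 + l (V(l) = l + 1 = 1 + l)
-26*V(T((6 + z)²)) = -26*(1 + (6 + 105)²) = -26*(1 + 111²) = -26*(1 + 12321) = -26*12322 = -320372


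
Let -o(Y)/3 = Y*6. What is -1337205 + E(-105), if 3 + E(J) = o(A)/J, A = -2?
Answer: -46802292/35 ≈ -1.3372e+6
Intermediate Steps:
o(Y) = -18*Y (o(Y) = -3*Y*6 = -18*Y)
E(J) = -3 + 36/J (E(J) = -3 + (-18*(-2))/J = -3 + 36/J)
-1337205 + E(-105) = -1337205 + (-3 + 36/(-105)) = -1337205 + (-3 + 36*(-1/105)) = -1337205 + (-3 - 12/35) = -1337205 - 117/35 = -46802292/35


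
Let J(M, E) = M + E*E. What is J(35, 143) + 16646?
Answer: 37130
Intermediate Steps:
J(M, E) = M + E**2
J(35, 143) + 16646 = (35 + 143**2) + 16646 = (35 + 20449) + 16646 = 20484 + 16646 = 37130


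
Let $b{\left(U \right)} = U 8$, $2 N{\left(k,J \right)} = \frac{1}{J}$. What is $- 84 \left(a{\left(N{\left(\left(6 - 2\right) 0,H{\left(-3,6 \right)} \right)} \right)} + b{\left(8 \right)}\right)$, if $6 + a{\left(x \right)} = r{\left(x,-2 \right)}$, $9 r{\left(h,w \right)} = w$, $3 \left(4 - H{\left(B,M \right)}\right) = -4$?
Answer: $- \frac{14560}{3} \approx -4853.3$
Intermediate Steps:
$H{\left(B,M \right)} = \frac{16}{3}$ ($H{\left(B,M \right)} = 4 - - \frac{4}{3} = 4 + \frac{4}{3} = \frac{16}{3}$)
$r{\left(h,w \right)} = \frac{w}{9}$
$N{\left(k,J \right)} = \frac{1}{2 J}$
$a{\left(x \right)} = - \frac{56}{9}$ ($a{\left(x \right)} = -6 + \frac{1}{9} \left(-2\right) = -6 - \frac{2}{9} = - \frac{56}{9}$)
$b{\left(U \right)} = 8 U$
$- 84 \left(a{\left(N{\left(\left(6 - 2\right) 0,H{\left(-3,6 \right)} \right)} \right)} + b{\left(8 \right)}\right) = - 84 \left(- \frac{56}{9} + 8 \cdot 8\right) = - 84 \left(- \frac{56}{9} + 64\right) = \left(-84\right) \frac{520}{9} = - \frac{14560}{3}$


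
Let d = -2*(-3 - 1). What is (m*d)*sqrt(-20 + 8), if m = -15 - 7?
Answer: -352*I*sqrt(3) ≈ -609.68*I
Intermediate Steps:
m = -22
d = 8 (d = -2*(-4) = 8)
(m*d)*sqrt(-20 + 8) = (-22*8)*sqrt(-20 + 8) = -352*I*sqrt(3)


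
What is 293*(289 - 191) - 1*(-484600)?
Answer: 513314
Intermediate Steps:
293*(289 - 191) - 1*(-484600) = 293*98 + 484600 = 28714 + 484600 = 513314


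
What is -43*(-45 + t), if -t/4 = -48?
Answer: -6321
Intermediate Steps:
t = 192 (t = -4*(-48) = 192)
-43*(-45 + t) = -43*(-45 + 192) = -43*147 = -6321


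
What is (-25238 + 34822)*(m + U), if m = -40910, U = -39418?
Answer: -769863552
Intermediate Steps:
(-25238 + 34822)*(m + U) = (-25238 + 34822)*(-40910 - 39418) = 9584*(-80328) = -769863552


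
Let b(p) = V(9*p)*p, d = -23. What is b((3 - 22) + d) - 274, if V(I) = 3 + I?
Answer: 15476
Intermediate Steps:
b(p) = p*(3 + 9*p) (b(p) = (3 + 9*p)*p = p*(3 + 9*p))
b((3 - 22) + d) - 274 = 3*((3 - 22) - 23)*(1 + 3*((3 - 22) - 23)) - 274 = 3*(-19 - 23)*(1 + 3*(-19 - 23)) - 274 = 3*(-42)*(1 + 3*(-42)) - 274 = 3*(-42)*(1 - 126) - 274 = 3*(-42)*(-125) - 274 = 15750 - 274 = 15476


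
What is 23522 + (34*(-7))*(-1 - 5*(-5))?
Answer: 17810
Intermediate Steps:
23522 + (34*(-7))*(-1 - 5*(-5)) = 23522 - 238*(-1 + 25) = 23522 - 238*24 = 23522 - 5712 = 17810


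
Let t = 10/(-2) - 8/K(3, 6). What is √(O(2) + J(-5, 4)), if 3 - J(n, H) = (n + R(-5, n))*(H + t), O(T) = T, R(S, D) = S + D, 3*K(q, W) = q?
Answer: I*√130 ≈ 11.402*I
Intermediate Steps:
K(q, W) = q/3
R(S, D) = D + S
t = -13 (t = 10/(-2) - 8/1 = 10*(-½) - 8/1 = -5 - 8*1 = -5 - 8 = -13)
J(n, H) = 3 - (-13 + H)*(-5 + 2*n) (J(n, H) = 3 - (n + (n - 5))*(H - 13) = 3 - (n + (-5 + n))*(-13 + H) = 3 - (-5 + 2*n)*(-13 + H) = 3 - (-13 + H)*(-5 + 2*n))
√(O(2) + J(-5, 4)) = √(2 + (-62 + 26*(-5) - 1*4*(-5) - 1*4*(-5 - 5))) = √(2 + (-62 - 130 + 20 - 1*4*(-10))) = √(2 + (-62 - 130 + 20 + 40)) = √(2 - 132) = √(-130) = I*√130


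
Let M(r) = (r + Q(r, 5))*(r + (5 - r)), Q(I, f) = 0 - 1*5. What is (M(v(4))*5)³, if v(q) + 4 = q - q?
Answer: -11390625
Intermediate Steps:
v(q) = -4 (v(q) = -4 + (q - q) = -4 + 0 = -4)
Q(I, f) = -5 (Q(I, f) = 0 - 5 = -5)
M(r) = -25 + 5*r (M(r) = (r - 5)*(r + (5 - r)) = (-5 + r)*5 = -25 + 5*r)
(M(v(4))*5)³ = ((-25 + 5*(-4))*5)³ = ((-25 - 20)*5)³ = (-45*5)³ = (-225)³ = -11390625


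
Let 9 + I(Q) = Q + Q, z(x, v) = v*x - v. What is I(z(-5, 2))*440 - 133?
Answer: -14653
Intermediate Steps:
z(x, v) = -v + v*x
I(Q) = -9 + 2*Q (I(Q) = -9 + (Q + Q) = -9 + 2*Q)
I(z(-5, 2))*440 - 133 = (-9 + 2*(2*(-1 - 5)))*440 - 133 = (-9 + 2*(2*(-6)))*440 - 133 = (-9 + 2*(-12))*440 - 133 = (-9 - 24)*440 - 133 = -33*440 - 133 = -14520 - 133 = -14653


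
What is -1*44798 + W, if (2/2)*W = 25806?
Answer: -18992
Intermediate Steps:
W = 25806
-1*44798 + W = -1*44798 + 25806 = -44798 + 25806 = -18992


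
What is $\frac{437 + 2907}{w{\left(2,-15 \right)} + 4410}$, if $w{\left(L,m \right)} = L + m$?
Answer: $\frac{3344}{4397} \approx 0.76052$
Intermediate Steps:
$\frac{437 + 2907}{w{\left(2,-15 \right)} + 4410} = \frac{437 + 2907}{\left(2 - 15\right) + 4410} = \frac{3344}{-13 + 4410} = \frac{3344}{4397}$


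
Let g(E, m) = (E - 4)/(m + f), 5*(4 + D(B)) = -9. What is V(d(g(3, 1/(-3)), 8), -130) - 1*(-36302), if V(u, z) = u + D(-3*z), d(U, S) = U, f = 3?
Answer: 1451833/40 ≈ 36296.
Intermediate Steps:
D(B) = -29/5 (D(B) = -4 + (⅕)*(-9) = -4 - 9/5 = -29/5)
g(E, m) = (-4 + E)/(3 + m) (g(E, m) = (E - 4)/(m + 3) = (-4 + E)/(3 + m))
V(u, z) = -29/5 + u (V(u, z) = u - 29/5 = -29/5 + u)
V(d(g(3, 1/(-3)), 8), -130) - 1*(-36302) = (-29/5 + (-4 + 3)/(3 + 1/(-3))) - 1*(-36302) = (-29/5 - 1/(3 - ⅓)) + 36302 = (-29/5 - 1/(8/3)) + 36302 = (-29/5 + (3/8)*(-1)) + 36302 = (-29/5 - 3/8) + 36302 = -247/40 + 36302 = 1451833/40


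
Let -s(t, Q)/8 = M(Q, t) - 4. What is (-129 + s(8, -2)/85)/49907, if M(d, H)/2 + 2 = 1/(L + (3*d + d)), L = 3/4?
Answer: -63213/24604151 ≈ -0.0025692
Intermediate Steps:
L = 3/4 (L = 3*(1/4) = 3/4 ≈ 0.75000)
M(d, H) = -4 + 2/(3/4 + 4*d) (M(d, H) = -4 + 2/(3/4 + (3*d + d)) = -4 + 2/(3/4 + 4*d))
s(t, Q) = 32 - 32*(-1 - 16*Q)/(3 + 16*Q) (s(t, Q) = -8*(4*(-1 - 16*Q)/(3 + 16*Q) - 4) = -8*(-4 + 4*(-1 - 16*Q)/(3 + 16*Q)) = 32 - 32*(-1 - 16*Q)/(3 + 16*Q))
(-129 + s(8, -2)/85)/49907 = (-129 + (128*(1 + 8*(-2))/(3 + 16*(-2)))/85)/49907 = (-129 + (128*(1 - 16)/(3 - 32))/85)*(1/49907) = (-129 + (128*(-15)/(-29))/85)*(1/49907) = (-129 + (128*(-1/29)*(-15))/85)*(1/49907) = (-129 + (1/85)*(1920/29))*(1/49907) = (-129 + 384/493)*(1/49907) = -63213/493*1/49907 = -63213/24604151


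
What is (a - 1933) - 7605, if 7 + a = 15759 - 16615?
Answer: -10401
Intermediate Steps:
a = -863 (a = -7 + (15759 - 16615) = -7 - 856 = -863)
(a - 1933) - 7605 = (-863 - 1933) - 7605 = -2796 - 7605 = -10401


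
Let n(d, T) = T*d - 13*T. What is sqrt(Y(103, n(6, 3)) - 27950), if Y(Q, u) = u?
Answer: I*sqrt(27971) ≈ 167.25*I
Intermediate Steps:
n(d, T) = -13*T + T*d
sqrt(Y(103, n(6, 3)) - 27950) = sqrt(3*(-13 + 6) - 27950) = sqrt(3*(-7) - 27950) = sqrt(-21 - 27950) = sqrt(-27971) = I*sqrt(27971)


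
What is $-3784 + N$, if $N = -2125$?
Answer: $-5909$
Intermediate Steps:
$-3784 + N = -3784 - 2125 = -5909$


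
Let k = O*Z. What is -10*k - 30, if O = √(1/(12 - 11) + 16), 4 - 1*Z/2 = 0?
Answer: -30 - 80*√17 ≈ -359.85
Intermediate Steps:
Z = 8 (Z = 8 - 2*0 = 8 + 0 = 8)
O = √17 (O = √(1/1 + 16) = √(1 + 16) = √17 ≈ 4.1231)
k = 8*√17 (k = √17*8 = 8*√17 ≈ 32.985)
-10*k - 30 = -80*√17 - 30 = -30 - 80*√17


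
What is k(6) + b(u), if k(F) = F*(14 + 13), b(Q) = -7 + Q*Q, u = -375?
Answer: 140780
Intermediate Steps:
b(Q) = -7 + Q²
k(F) = 27*F (k(F) = F*27 = 27*F)
k(6) + b(u) = 27*6 + (-7 + (-375)²) = 162 + (-7 + 140625) = 162 + 140618 = 140780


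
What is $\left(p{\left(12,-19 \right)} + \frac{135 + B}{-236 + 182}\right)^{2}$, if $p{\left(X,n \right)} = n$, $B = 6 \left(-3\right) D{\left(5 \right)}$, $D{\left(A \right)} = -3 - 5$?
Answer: $\frac{21025}{36} \approx 584.03$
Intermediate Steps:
$D{\left(A \right)} = -8$ ($D{\left(A \right)} = -3 - 5 = -8$)
$B = 144$ ($B = 6 \left(-3\right) \left(-8\right) = \left(-18\right) \left(-8\right) = 144$)
$\left(p{\left(12,-19 \right)} + \frac{135 + B}{-236 + 182}\right)^{2} = \left(-19 + \frac{135 + 144}{-236 + 182}\right)^{2} = \left(-19 + \frac{279}{-54}\right)^{2} = \left(-19 + 279 \left(- \frac{1}{54}\right)\right)^{2} = \left(-19 - \frac{31}{6}\right)^{2} = \left(- \frac{145}{6}\right)^{2} = \frac{21025}{36}$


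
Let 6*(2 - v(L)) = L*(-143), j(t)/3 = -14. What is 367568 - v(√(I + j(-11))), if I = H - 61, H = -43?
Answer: 367566 - 143*I*√146/6 ≈ 3.6757e+5 - 287.98*I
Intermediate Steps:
j(t) = -42 (j(t) = 3*(-14) = -42)
I = -104 (I = -43 - 61 = -104)
v(L) = 2 + 143*L/6 (v(L) = 2 - L*(-143)/6 = 2 - (-143)*L/6 = 2 + 143*L/6)
367568 - v(√(I + j(-11))) = 367568 - (2 + 143*√(-104 - 42)/6) = 367568 - (2 + 143*√(-146)/6) = 367568 - (2 + 143*(I*√146)/6) = 367568 - (2 + 143*I*√146/6) = 367568 + (-2 - 143*I*√146/6) = 367566 - 143*I*√146/6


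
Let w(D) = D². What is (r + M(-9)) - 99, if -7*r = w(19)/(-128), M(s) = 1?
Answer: -87447/896 ≈ -97.597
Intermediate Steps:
r = 361/896 (r = -19²/(7*(-128)) = -361*(-1)/(7*128) = -⅐*(-361/128) = 361/896 ≈ 0.40290)
(r + M(-9)) - 99 = (361/896 + 1) - 99 = 1257/896 - 99 = -87447/896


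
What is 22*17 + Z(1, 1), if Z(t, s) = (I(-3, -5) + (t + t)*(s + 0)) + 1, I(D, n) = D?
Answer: 374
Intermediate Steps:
Z(t, s) = -2 + 2*s*t (Z(t, s) = (-3 + (t + t)*(s + 0)) + 1 = (-3 + (2*t)*s) + 1 = (-3 + 2*s*t) + 1 = -2 + 2*s*t)
22*17 + Z(1, 1) = 22*17 + (-2 + 2*1*1) = 374 + (-2 + 2) = 374 + 0 = 374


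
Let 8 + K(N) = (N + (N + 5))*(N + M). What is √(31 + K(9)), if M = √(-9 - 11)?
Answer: √(230 + 46*I*√5) ≈ 15.523 + 3.313*I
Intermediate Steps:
M = 2*I*√5 (M = √(-20) = 2*I*√5 ≈ 4.4721*I)
K(N) = -8 + (5 + 2*N)*(N + 2*I*√5) (K(N) = -8 + (N + (N + 5))*(N + 2*I*√5) = -8 + (N + (5 + N))*(N + 2*I*√5) = -8 + (5 + 2*N)*(N + 2*I*√5))
√(31 + K(9)) = √(31 + (-8 + 2*9² + 5*9 + 10*I*√5 + 4*I*9*√5)) = √(31 + (-8 + 2*81 + 45 + 10*I*√5 + 36*I*√5)) = √(31 + (-8 + 162 + 45 + 10*I*√5 + 36*I*√5)) = √(31 + (199 + 46*I*√5)) = √(230 + 46*I*√5)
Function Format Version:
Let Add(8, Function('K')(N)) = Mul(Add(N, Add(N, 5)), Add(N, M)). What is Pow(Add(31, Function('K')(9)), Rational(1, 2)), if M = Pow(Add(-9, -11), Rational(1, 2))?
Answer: Pow(Add(230, Mul(46, I, Pow(5, Rational(1, 2)))), Rational(1, 2)) ≈ Add(15.523, Mul(3.3130, I))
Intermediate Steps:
M = Mul(2, I, Pow(5, Rational(1, 2))) (M = Pow(-20, Rational(1, 2)) = Mul(2, I, Pow(5, Rational(1, 2))) ≈ Mul(4.4721, I))
Function('K')(N) = Add(-8, Mul(Add(5, Mul(2, N)), Add(N, Mul(2, I, Pow(5, Rational(1, 2)))))) (Function('K')(N) = Add(-8, Mul(Add(N, Add(N, 5)), Add(N, Mul(2, I, Pow(5, Rational(1, 2)))))) = Add(-8, Mul(Add(N, Add(5, N)), Add(N, Mul(2, I, Pow(5, Rational(1, 2)))))) = Add(-8, Mul(Add(5, Mul(2, N)), Add(N, Mul(2, I, Pow(5, Rational(1, 2)))))))
Pow(Add(31, Function('K')(9)), Rational(1, 2)) = Pow(Add(31, Add(-8, Mul(2, Pow(9, 2)), Mul(5, 9), Mul(10, I, Pow(5, Rational(1, 2))), Mul(4, I, 9, Pow(5, Rational(1, 2))))), Rational(1, 2)) = Pow(Add(31, Add(-8, Mul(2, 81), 45, Mul(10, I, Pow(5, Rational(1, 2))), Mul(36, I, Pow(5, Rational(1, 2))))), Rational(1, 2)) = Pow(Add(31, Add(-8, 162, 45, Mul(10, I, Pow(5, Rational(1, 2))), Mul(36, I, Pow(5, Rational(1, 2))))), Rational(1, 2)) = Pow(Add(31, Add(199, Mul(46, I, Pow(5, Rational(1, 2))))), Rational(1, 2)) = Pow(Add(230, Mul(46, I, Pow(5, Rational(1, 2)))), Rational(1, 2))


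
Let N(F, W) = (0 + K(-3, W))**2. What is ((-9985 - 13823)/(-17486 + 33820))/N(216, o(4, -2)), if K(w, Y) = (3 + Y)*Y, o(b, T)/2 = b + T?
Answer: -744/400183 ≈ -0.0018591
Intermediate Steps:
o(b, T) = 2*T + 2*b (o(b, T) = 2*(b + T) = 2*(T + b) = 2*T + 2*b)
K(w, Y) = Y*(3 + Y)
N(F, W) = W**2*(3 + W)**2 (N(F, W) = (0 + W*(3 + W))**2 = (W*(3 + W))**2 = W**2*(3 + W)**2)
((-9985 - 13823)/(-17486 + 33820))/N(216, o(4, -2)) = ((-9985 - 13823)/(-17486 + 33820))/(((2*(-2) + 2*4)**2*(3 + (2*(-2) + 2*4))**2)) = (-23808/16334)/(((-4 + 8)**2*(3 + (-4 + 8))**2)) = (-23808*1/16334)/((4**2*(3 + 4)**2)) = -11904/(8167*(16*7**2)) = -11904/(8167*(16*49)) = -11904/8167/784 = -11904/8167*1/784 = -744/400183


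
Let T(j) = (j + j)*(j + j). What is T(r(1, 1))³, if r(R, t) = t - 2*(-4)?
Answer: 34012224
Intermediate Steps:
r(R, t) = 8 + t (r(R, t) = t + 8 = 8 + t)
T(j) = 4*j² (T(j) = (2*j)*(2*j) = 4*j²)
T(r(1, 1))³ = (4*(8 + 1)²)³ = (4*9²)³ = (4*81)³ = 324³ = 34012224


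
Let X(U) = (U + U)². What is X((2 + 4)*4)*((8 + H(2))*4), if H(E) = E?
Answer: 92160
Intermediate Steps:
X(U) = 4*U² (X(U) = (2*U)² = 4*U²)
X((2 + 4)*4)*((8 + H(2))*4) = (4*((2 + 4)*4)²)*((8 + 2)*4) = (4*(6*4)²)*(10*4) = (4*24²)*40 = (4*576)*40 = 2304*40 = 92160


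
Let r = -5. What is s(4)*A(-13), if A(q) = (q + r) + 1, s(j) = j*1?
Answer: -68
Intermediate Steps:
s(j) = j
A(q) = -4 + q (A(q) = (q - 5) + 1 = (-5 + q) + 1 = -4 + q)
s(4)*A(-13) = 4*(-4 - 13) = 4*(-17) = -68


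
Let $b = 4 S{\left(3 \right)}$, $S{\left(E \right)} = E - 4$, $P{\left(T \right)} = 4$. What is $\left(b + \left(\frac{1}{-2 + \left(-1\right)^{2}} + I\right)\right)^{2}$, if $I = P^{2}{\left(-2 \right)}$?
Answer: $121$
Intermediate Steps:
$I = 16$ ($I = 4^{2} = 16$)
$S{\left(E \right)} = -4 + E$
$b = -4$ ($b = 4 \left(-4 + 3\right) = 4 \left(-1\right) = -4$)
$\left(b + \left(\frac{1}{-2 + \left(-1\right)^{2}} + I\right)\right)^{2} = \left(-4 + \left(\frac{1}{-2 + \left(-1\right)^{2}} + 16\right)\right)^{2} = \left(-4 + \left(\frac{1}{-2 + 1} + 16\right)\right)^{2} = \left(-4 + \left(\frac{1}{-1} + 16\right)\right)^{2} = \left(-4 + \left(-1 + 16\right)\right)^{2} = \left(-4 + 15\right)^{2} = 11^{2} = 121$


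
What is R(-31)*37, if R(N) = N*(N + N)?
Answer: 71114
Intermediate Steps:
R(N) = 2*N**2 (R(N) = N*(2*N) = 2*N**2)
R(-31)*37 = (2*(-31)**2)*37 = (2*961)*37 = 1922*37 = 71114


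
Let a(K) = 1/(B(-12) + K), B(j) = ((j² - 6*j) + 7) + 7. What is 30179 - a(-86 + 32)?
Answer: 5311503/176 ≈ 30179.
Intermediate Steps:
B(j) = 14 + j² - 6*j (B(j) = (7 + j² - 6*j) + 7 = 14 + j² - 6*j)
a(K) = 1/(230 + K) (a(K) = 1/((14 + (-12)² - 6*(-12)) + K) = 1/((14 + 144 + 72) + K) = 1/(230 + K))
30179 - a(-86 + 32) = 30179 - 1/(230 + (-86 + 32)) = 30179 - 1/(230 - 54) = 30179 - 1/176 = 5311503/176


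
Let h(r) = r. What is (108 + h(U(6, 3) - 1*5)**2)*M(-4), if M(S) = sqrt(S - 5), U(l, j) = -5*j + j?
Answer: 1191*I ≈ 1191.0*I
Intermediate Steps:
U(l, j) = -4*j
M(S) = sqrt(-5 + S)
(108 + h(U(6, 3) - 1*5)**2)*M(-4) = (108 + (-4*3 - 1*5)**2)*sqrt(-5 - 4) = (108 + (-12 - 5)**2)*sqrt(-9) = (108 + (-17)**2)*(3*I) = (108 + 289)*(3*I) = 397*(3*I) = 1191*I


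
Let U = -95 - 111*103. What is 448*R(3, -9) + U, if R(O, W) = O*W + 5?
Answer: -21384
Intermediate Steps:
R(O, W) = 5 + O*W
U = -11528 (U = -95 - 11433 = -11528)
448*R(3, -9) + U = 448*(5 + 3*(-9)) - 11528 = 448*(5 - 27) - 11528 = 448*(-22) - 11528 = -9856 - 11528 = -21384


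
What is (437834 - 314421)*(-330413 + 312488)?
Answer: -2212178025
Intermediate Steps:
(437834 - 314421)*(-330413 + 312488) = 123413*(-17925) = -2212178025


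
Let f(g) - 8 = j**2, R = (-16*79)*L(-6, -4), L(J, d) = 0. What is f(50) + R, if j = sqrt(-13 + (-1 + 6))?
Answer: 0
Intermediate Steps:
R = 0 (R = -16*79*0 = -1264*0 = 0)
j = 2*I*sqrt(2) (j = sqrt(-13 + 5) = sqrt(-8) = 2*I*sqrt(2) ≈ 2.8284*I)
f(g) = 0 (f(g) = 8 + (2*I*sqrt(2))**2 = 8 - 8 = 0)
f(50) + R = 0 + 0 = 0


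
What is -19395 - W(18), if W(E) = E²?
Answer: -19719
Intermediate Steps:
-19395 - W(18) = -19395 - 1*18² = -19395 - 1*324 = -19395 - 324 = -19719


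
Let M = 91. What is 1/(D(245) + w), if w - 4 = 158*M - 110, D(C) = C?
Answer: 1/14517 ≈ 6.8885e-5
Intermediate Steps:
w = 14272 (w = 4 + (158*91 - 110) = 4 + (14378 - 110) = 4 + 14268 = 14272)
1/(D(245) + w) = 1/(245 + 14272) = 1/14517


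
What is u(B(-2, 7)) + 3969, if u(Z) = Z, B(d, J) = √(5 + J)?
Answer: 3969 + 2*√3 ≈ 3972.5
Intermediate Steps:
u(B(-2, 7)) + 3969 = √(5 + 7) + 3969 = √12 + 3969 = 2*√3 + 3969 = 3969 + 2*√3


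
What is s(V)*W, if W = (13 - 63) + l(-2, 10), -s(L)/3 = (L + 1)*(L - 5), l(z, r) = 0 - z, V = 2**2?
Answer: -720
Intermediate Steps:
V = 4
l(z, r) = -z
s(L) = -3*(1 + L)*(-5 + L) (s(L) = -3*(L + 1)*(L - 5) = -3*(1 + L)*(-5 + L))
W = -48 (W = (13 - 63) - 1*(-2) = -50 + 2 = -48)
s(V)*W = (15 - 3*4**2 + 12*4)*(-48) = (15 - 3*16 + 48)*(-48) = (15 - 48 + 48)*(-48) = 15*(-48) = -720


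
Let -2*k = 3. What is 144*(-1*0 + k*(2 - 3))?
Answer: 216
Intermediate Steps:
k = -3/2 (k = -1/2*3 = -3/2 ≈ -1.5000)
144*(-1*0 + k*(2 - 3)) = 144*(-1*0 - 3*(2 - 3)/2) = 144*(0 - 3/2*(-1)) = 144*(0 + 3/2) = 144*(3/2) = 216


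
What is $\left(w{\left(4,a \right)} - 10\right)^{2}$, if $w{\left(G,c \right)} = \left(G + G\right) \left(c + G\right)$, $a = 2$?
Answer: $1444$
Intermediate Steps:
$w{\left(G,c \right)} = 2 G \left(G + c\right)$
$\left(w{\left(4,a \right)} - 10\right)^{2} = \left(2 \cdot 4 \left(4 + 2\right) - 10\right)^{2} = \left(2 \cdot 4 \cdot 6 - 10\right)^{2} = \left(48 - 10\right)^{2} = 38^{2} = 1444$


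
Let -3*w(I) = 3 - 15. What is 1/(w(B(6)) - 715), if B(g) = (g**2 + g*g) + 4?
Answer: -1/711 ≈ -0.0014065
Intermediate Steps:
B(g) = 4 + 2*g**2 (B(g) = (g**2 + g**2) + 4 = 2*g**2 + 4 = 4 + 2*g**2)
w(I) = 4 (w(I) = -(3 - 15)/3 = -1/3*(-12) = 4)
1/(w(B(6)) - 715) = 1/(4 - 715) = 1/(-711) = -1/711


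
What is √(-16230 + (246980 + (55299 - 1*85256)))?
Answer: √200793 ≈ 448.10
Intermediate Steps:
√(-16230 + (246980 + (55299 - 1*85256))) = √(-16230 + (246980 + (55299 - 85256))) = √(-16230 + (246980 - 29957)) = √(-16230 + 217023) = √200793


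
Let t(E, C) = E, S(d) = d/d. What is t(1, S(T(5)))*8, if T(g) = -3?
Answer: 8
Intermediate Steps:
S(d) = 1
t(1, S(T(5)))*8 = 1*8 = 8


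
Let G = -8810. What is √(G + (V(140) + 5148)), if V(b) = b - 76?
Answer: I*√3598 ≈ 59.983*I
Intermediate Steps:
V(b) = -76 + b
√(G + (V(140) + 5148)) = √(-8810 + ((-76 + 140) + 5148)) = √(-8810 + (64 + 5148)) = √(-8810 + 5212) = √(-3598) = I*√3598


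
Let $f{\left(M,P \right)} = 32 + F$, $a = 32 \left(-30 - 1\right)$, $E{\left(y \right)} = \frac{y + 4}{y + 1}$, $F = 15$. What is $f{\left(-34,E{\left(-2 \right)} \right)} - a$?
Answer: $1039$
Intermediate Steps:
$E{\left(y \right)} = \frac{4 + y}{1 + y}$
$a = -992$ ($a = 32 \left(-31\right) = -992$)
$f{\left(M,P \right)} = 47$ ($f{\left(M,P \right)} = 32 + 15 = 47$)
$f{\left(-34,E{\left(-2 \right)} \right)} - a = 47 - -992 = 47 + 992 = 1039$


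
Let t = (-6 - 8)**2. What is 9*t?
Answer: 1764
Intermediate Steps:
t = 196 (t = (-14)**2 = 196)
9*t = 9*196 = 1764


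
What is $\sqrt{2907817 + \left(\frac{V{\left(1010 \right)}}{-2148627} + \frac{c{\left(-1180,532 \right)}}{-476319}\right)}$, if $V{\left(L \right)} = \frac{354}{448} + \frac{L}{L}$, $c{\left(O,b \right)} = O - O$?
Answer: $\frac{\sqrt{42098360516011541848470}}{120323112} \approx 1705.2$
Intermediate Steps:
$c{\left(O,b \right)} = 0$
$V{\left(L \right)} = \frac{401}{224}$ ($V{\left(L \right)} = 354 \cdot \frac{1}{448} + 1 = \frac{177}{224} + 1 = \frac{401}{224}$)
$\sqrt{2907817 + \left(\frac{V{\left(1010 \right)}}{-2148627} + \frac{c{\left(-1180,532 \right)}}{-476319}\right)} = \sqrt{2907817 + \left(\frac{401}{224 \left(-2148627\right)} + \frac{0}{-476319}\right)} = \sqrt{2907817 + \left(\frac{401}{224} \left(- \frac{1}{2148627}\right) + 0 \left(- \frac{1}{476319}\right)\right)} = \sqrt{2907817 + \left(- \frac{401}{481292448} + 0\right)} = \sqrt{2907817 - \frac{401}{481292448}} = \sqrt{\frac{1399510362265615}{481292448}} = \frac{\sqrt{42098360516011541848470}}{120323112}$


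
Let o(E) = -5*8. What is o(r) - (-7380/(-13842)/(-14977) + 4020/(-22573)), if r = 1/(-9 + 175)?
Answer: -10352903400770/259980306349 ≈ -39.822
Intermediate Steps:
r = 1/166 ≈ 0.0060241
o(E) = -40
o(r) - (-7380/(-13842)/(-14977) + 4020/(-22573)) = -40 - (-7380/(-13842)/(-14977) + 4020/(-22573)) = -40 - (-7380*(-1/13842)*(-1/14977) + 4020*(-1/22573)) = -40 - ((410/769)*(-1/14977) - 4020/22573) = -40 - (-410/11517313 - 4020/22573) = -40 - 1*(-46308853190/259980306349) = -40 + 46308853190/259980306349 = -10352903400770/259980306349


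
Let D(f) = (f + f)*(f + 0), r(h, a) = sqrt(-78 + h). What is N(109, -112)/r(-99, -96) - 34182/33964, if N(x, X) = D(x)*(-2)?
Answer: -17091/16982 + 47524*I*sqrt(177)/177 ≈ -1.0064 + 3572.1*I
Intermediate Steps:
D(f) = 2*f**2 (D(f) = (2*f)*f = 2*f**2)
N(x, X) = -4*x**2 (N(x, X) = (2*x**2)*(-2) = -4*x**2)
N(109, -112)/r(-99, -96) - 34182/33964 = (-4*109**2)/(sqrt(-78 - 99)) - 34182/33964 = (-4*11881)/(sqrt(-177)) - 34182*1/33964 = -47524*(-I*sqrt(177)/177) - 17091/16982 = -(-47524)*I*sqrt(177)/177 - 17091/16982 = 47524*I*sqrt(177)/177 - 17091/16982 = -17091/16982 + 47524*I*sqrt(177)/177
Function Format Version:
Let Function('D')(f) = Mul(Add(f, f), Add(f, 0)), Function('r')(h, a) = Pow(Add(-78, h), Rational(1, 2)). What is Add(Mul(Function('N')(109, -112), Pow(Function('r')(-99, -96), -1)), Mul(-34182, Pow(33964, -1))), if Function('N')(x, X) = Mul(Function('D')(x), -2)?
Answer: Add(Rational(-17091, 16982), Mul(Rational(47524, 177), I, Pow(177, Rational(1, 2)))) ≈ Add(-1.0064, Mul(3572.1, I))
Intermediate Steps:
Function('D')(f) = Mul(2, Pow(f, 2)) (Function('D')(f) = Mul(Mul(2, f), f) = Mul(2, Pow(f, 2)))
Function('N')(x, X) = Mul(-4, Pow(x, 2)) (Function('N')(x, X) = Mul(Mul(2, Pow(x, 2)), -2) = Mul(-4, Pow(x, 2)))
Add(Mul(Function('N')(109, -112), Pow(Function('r')(-99, -96), -1)), Mul(-34182, Pow(33964, -1))) = Add(Mul(Mul(-4, Pow(109, 2)), Pow(Pow(Add(-78, -99), Rational(1, 2)), -1)), Mul(-34182, Pow(33964, -1))) = Add(Mul(Mul(-4, 11881), Pow(Pow(-177, Rational(1, 2)), -1)), Mul(-34182, Rational(1, 33964))) = Add(Mul(-47524, Pow(Mul(I, Pow(177, Rational(1, 2))), -1)), Rational(-17091, 16982)) = Add(Mul(-47524, Mul(Rational(-1, 177), I, Pow(177, Rational(1, 2)))), Rational(-17091, 16982)) = Add(Mul(Rational(47524, 177), I, Pow(177, Rational(1, 2))), Rational(-17091, 16982)) = Add(Rational(-17091, 16982), Mul(Rational(47524, 177), I, Pow(177, Rational(1, 2))))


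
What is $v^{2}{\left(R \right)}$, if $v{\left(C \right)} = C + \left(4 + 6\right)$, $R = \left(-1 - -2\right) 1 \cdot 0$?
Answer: $100$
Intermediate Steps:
$R = 0$ ($R = \left(-1 + 2\right) 1 \cdot 0 = 1 \cdot 1 \cdot 0 = 1 \cdot 0 = 0$)
$v{\left(C \right)} = 10 + C$ ($v{\left(C \right)} = C + 10 = 10 + C$)
$v^{2}{\left(R \right)} = \left(10 + 0\right)^{2} = 10^{2} = 100$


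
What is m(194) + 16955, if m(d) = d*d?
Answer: 54591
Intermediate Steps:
m(d) = d²
m(194) + 16955 = 194² + 16955 = 37636 + 16955 = 54591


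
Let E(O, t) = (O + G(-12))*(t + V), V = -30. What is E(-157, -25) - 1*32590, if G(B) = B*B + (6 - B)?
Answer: -32865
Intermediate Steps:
G(B) = 6 + B² - B (G(B) = B² + (6 - B) = 6 + B² - B)
E(O, t) = (-30 + t)*(162 + O) (E(O, t) = (O + (6 + (-12)² - 1*(-12)))*(t - 30) = (O + (6 + 144 + 12))*(-30 + t) = (O + 162)*(-30 + t) = (162 + O)*(-30 + t) = (-30 + t)*(162 + O))
E(-157, -25) - 1*32590 = (-4860 - 30*(-157) + 162*(-25) - 157*(-25)) - 1*32590 = (-4860 + 4710 - 4050 + 3925) - 32590 = -275 - 32590 = -32865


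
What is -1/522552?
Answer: -1/522552 ≈ -1.9137e-6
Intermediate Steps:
-1/522552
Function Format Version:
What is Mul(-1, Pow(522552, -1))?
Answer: Rational(-1, 522552) ≈ -1.9137e-6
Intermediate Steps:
Mul(-1, Pow(522552, -1)) = Mul(-1, Rational(1, 522552)) = Rational(-1, 522552)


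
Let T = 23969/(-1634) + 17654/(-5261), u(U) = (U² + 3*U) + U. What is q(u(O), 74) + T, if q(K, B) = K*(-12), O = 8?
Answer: -10058085593/8596474 ≈ -1170.0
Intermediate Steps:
u(U) = U² + 4*U
q(K, B) = -12*K
T = -154947545/8596474 (T = 23969*(-1/1634) + 17654*(-1/5261) = -23969/1634 - 17654/5261 = -154947545/8596474 ≈ -18.025)
q(u(O), 74) + T = -96*(4 + 8) - 154947545/8596474 = -96*12 - 154947545/8596474 = -12*96 - 154947545/8596474 = -1152 - 154947545/8596474 = -10058085593/8596474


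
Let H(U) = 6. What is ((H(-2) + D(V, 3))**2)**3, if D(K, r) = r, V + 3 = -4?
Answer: 531441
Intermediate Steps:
V = -7 (V = -3 - 4 = -7)
((H(-2) + D(V, 3))**2)**3 = ((6 + 3)**2)**3 = (9**2)**3 = 81**3 = 531441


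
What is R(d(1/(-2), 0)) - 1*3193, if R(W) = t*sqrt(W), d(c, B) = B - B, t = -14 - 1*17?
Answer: -3193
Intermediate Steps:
t = -31 (t = -14 - 17 = -31)
d(c, B) = 0
R(W) = -31*sqrt(W)
R(d(1/(-2), 0)) - 1*3193 = -31*sqrt(0) - 1*3193 = -31*0 - 3193 = 0 - 3193 = -3193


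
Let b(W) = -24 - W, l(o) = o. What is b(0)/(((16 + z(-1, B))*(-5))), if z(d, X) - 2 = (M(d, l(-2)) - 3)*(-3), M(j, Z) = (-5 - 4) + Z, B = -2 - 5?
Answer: 2/25 ≈ 0.080000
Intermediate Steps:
B = -7
M(j, Z) = -9 + Z
z(d, X) = 44 (z(d, X) = 2 + ((-9 - 2) - 3)*(-3) = 2 + (-11 - 3)*(-3) = 2 - 14*(-3) = 2 + 42 = 44)
b(0)/(((16 + z(-1, B))*(-5))) = (-24 - 1*0)/(((16 + 44)*(-5))) = (-24 + 0)/((60*(-5))) = -24/(-300) = -24*(-1/300) = 2/25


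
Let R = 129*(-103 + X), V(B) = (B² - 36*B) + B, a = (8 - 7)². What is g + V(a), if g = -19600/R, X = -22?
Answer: -21146/645 ≈ -32.784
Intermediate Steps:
a = 1 (a = 1² = 1)
V(B) = B² - 35*B
R = -16125 (R = 129*(-103 - 22) = 129*(-125) = -16125)
g = 784/645 (g = -19600/(-16125) = -19600*(-1/16125) = 784/645 ≈ 1.2155)
g + V(a) = 784/645 + 1*(-35 + 1) = 784/645 + 1*(-34) = 784/645 - 34 = -21146/645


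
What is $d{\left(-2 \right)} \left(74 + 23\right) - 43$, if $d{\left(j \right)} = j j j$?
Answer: $-819$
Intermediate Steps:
$d{\left(j \right)} = j^{3}$ ($d{\left(j \right)} = j^{2} j = j^{3}$)
$d{\left(-2 \right)} \left(74 + 23\right) - 43 = \left(-2\right)^{3} \left(74 + 23\right) - 43 = \left(-8\right) 97 - 43 = -776 - 43 = -819$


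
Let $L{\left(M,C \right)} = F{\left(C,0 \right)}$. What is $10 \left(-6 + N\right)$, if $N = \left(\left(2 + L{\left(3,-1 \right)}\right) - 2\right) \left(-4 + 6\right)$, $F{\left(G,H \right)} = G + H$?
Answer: $-80$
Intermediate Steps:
$L{\left(M,C \right)} = C$ ($L{\left(M,C \right)} = C + 0 = C$)
$N = -2$ ($N = \left(\left(2 - 1\right) - 2\right) \left(-4 + 6\right) = \left(1 - 2\right) 2 = \left(-1\right) 2 = -2$)
$10 \left(-6 + N\right) = 10 \left(-6 - 2\right) = 10 \left(-8\right) = -80$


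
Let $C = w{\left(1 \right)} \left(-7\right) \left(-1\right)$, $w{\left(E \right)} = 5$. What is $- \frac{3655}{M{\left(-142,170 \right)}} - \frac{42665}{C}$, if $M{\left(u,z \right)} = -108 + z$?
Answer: $- \frac{79233}{62} \approx -1278.0$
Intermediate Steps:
$C = 35$ ($C = 5 \left(-7\right) \left(-1\right) = \left(-35\right) \left(-1\right) = 35$)
$- \frac{3655}{M{\left(-142,170 \right)}} - \frac{42665}{C} = - \frac{3655}{-108 + 170} - \frac{42665}{35} = - \frac{3655}{62} - 1219 = - \frac{79233}{62}$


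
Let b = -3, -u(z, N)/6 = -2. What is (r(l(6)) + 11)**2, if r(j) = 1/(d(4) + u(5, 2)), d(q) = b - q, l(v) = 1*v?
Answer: 3136/25 ≈ 125.44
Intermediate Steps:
u(z, N) = 12 (u(z, N) = -6*(-2) = 12)
l(v) = v
d(q) = -3 - q
r(j) = 1/5 (r(j) = 1/((-3 - 1*4) + 12) = 1/((-3 - 4) + 12) = 1/(-7 + 12) = 1/5)
(r(l(6)) + 11)**2 = (1/5 + 11)**2 = (56/5)**2 = 3136/25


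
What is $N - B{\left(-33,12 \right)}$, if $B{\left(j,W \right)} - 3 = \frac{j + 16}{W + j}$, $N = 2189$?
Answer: $\frac{45889}{21} \approx 2185.2$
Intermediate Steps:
$B{\left(j,W \right)} = 3 + \frac{16 + j}{W + j}$ ($B{\left(j,W \right)} = 3 + \frac{j + 16}{W + j} = 3 + \frac{16 + j}{W + j}$)
$N - B{\left(-33,12 \right)} = 2189 - \frac{16 + 3 \cdot 12 + 4 \left(-33\right)}{12 - 33} = 2189 - \frac{16 + 36 - 132}{-21} = 2189 - \left(- \frac{1}{21}\right) \left(-80\right) = 2189 - \frac{80}{21} = \frac{45889}{21}$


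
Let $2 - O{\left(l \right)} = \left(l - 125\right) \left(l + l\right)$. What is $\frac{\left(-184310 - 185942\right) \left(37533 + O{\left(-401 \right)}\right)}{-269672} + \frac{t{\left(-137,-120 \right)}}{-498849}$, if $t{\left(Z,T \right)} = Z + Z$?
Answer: $- \frac{1365063236834719}{2587030914} \approx -5.2766 \cdot 10^{5}$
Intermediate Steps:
$t{\left(Z,T \right)} = 2 Z$
$O{\left(l \right)} = 2 - 2 l \left(-125 + l\right)$ ($O{\left(l \right)} = 2 - \left(l - 125\right) \left(l + l\right) = 2 - \left(-125 + l\right) 2 l = 2 - 2 l \left(-125 + l\right)$)
$\frac{\left(-184310 - 185942\right) \left(37533 + O{\left(-401 \right)}\right)}{-269672} + \frac{t{\left(-137,-120 \right)}}{-498849} = \frac{\left(-184310 - 185942\right) \left(37533 + \left(2 - 2 \left(-401\right)^{2} + 250 \left(-401\right)\right)\right)}{-269672} + \frac{2 \left(-137\right)}{-498849} = - 370252 \left(37533 - 421850\right) \left(- \frac{1}{269672}\right) - - \frac{274}{498849} = - 370252 \left(37533 - 421850\right) \left(- \frac{1}{269672}\right) + \frac{274}{498849} = \left(-370252\right) \left(-384317\right) \left(- \frac{1}{269672}\right) + \frac{274}{498849} = 142294137884 \left(- \frac{1}{269672}\right) + \frac{274}{498849} = - \frac{35573534471}{67418} + \frac{274}{498849} = - \frac{1365063236834719}{2587030914}$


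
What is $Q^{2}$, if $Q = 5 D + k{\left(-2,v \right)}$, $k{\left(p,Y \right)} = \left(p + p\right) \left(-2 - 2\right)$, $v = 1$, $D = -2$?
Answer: $36$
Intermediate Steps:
$k{\left(p,Y \right)} = - 8 p$ ($k{\left(p,Y \right)} = 2 p \left(-4\right) = - 8 p$)
$Q = 6$ ($Q = 5 \left(-2\right) - -16 = -10 + 16 = 6$)
$Q^{2} = 6^{2} = 36$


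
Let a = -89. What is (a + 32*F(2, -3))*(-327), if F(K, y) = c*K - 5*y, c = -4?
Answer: -44145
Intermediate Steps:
F(K, y) = -5*y - 4*K (F(K, y) = -4*K - 5*y = -5*y - 4*K)
(a + 32*F(2, -3))*(-327) = (-89 + 32*(-5*(-3) - 4*2))*(-327) = (-89 + 32*(15 - 8))*(-327) = (-89 + 32*7)*(-327) = (-89 + 224)*(-327) = 135*(-327) = -44145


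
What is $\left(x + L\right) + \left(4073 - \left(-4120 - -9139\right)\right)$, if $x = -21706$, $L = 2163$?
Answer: $-20489$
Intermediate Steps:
$\left(x + L\right) + \left(4073 - \left(-4120 - -9139\right)\right) = \left(-21706 + 2163\right) + \left(4073 - \left(-4120 - -9139\right)\right) = -19543 + \left(4073 - \left(-4120 + 9139\right)\right) = -19543 + \left(4073 - 5019\right) = -19543 - 946 = -20489$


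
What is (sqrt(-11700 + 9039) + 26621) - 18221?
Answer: 8400 + I*sqrt(2661) ≈ 8400.0 + 51.585*I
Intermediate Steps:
(sqrt(-11700 + 9039) + 26621) - 18221 = (sqrt(-2661) + 26621) - 18221 = (I*sqrt(2661) + 26621) - 18221 = (26621 + I*sqrt(2661)) - 18221 = 8400 + I*sqrt(2661)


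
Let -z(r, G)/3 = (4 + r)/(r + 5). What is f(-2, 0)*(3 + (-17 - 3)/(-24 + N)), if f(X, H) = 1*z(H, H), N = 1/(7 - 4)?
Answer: -3276/355 ≈ -9.2282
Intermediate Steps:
z(r, G) = -3*(4 + r)/(5 + r) (z(r, G) = -3*(4 + r)/(r + 5) = -3*(4 + r)/(5 + r))
N = ⅓ (N = 1/3 = ⅓ ≈ 0.33333)
f(X, H) = 3*(-4 - H)/(5 + H) (f(X, H) = 1*(3*(-4 - H)/(5 + H)) = 3*(-4 - H)/(5 + H))
f(-2, 0)*(3 + (-17 - 3)/(-24 + N)) = (3*(-4 - 1*0)/(5 + 0))*(3 + (-17 - 3)/(-24 + ⅓)) = (3*(-4 + 0)/5)*(3 - 20/(-71/3)) = (3*(⅕)*(-4))*(3 - 20*(-3/71)) = -12*(3 + 60/71)/5 = -12/5*273/71 = -3276/355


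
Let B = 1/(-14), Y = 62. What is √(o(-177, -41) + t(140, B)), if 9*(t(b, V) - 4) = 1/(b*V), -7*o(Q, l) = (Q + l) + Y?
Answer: √1158710/210 ≈ 5.1259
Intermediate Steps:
o(Q, l) = -62/7 - Q/7 - l/7 (o(Q, l) = -((Q + l) + 62)/7 = -(62 + Q + l)/7 = -62/7 - Q/7 - l/7)
B = -1/14 ≈ -0.071429
t(b, V) = 4 + 1/(9*V*b) (t(b, V) = 4 + 1/(9*((b*V))) = 4 + 1/(9*((V*b))) = 4 + (1/(V*b))/9 = 4 + 1/(9*V*b))
√(o(-177, -41) + t(140, B)) = √((-62/7 - ⅐*(-177) - ⅐*(-41)) + (4 + (⅑)/(-1/14*140))) = √((-62/7 + 177/7 + 41/7) + (4 + (⅑)*(-14)*(1/140))) = √(156/7 + (4 - 1/90)) = √(156/7 + 359/90) = √(16553/630) = √1158710/210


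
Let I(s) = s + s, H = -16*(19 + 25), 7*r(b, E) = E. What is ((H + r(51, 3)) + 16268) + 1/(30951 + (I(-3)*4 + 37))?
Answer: 3373558771/216748 ≈ 15564.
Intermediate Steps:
r(b, E) = E/7
H = -704 (H = -16*44 = -704)
I(s) = 2*s
((H + r(51, 3)) + 16268) + 1/(30951 + (I(-3)*4 + 37)) = ((-704 + (⅐)*3) + 16268) + 1/(30951 + ((2*(-3))*4 + 37)) = ((-704 + 3/7) + 16268) + 1/(30951 + (-6*4 + 37)) = (-4925/7 + 16268) + 1/(30951 + (-24 + 37)) = 108951/7 + 1/(30951 + 13) = 108951/7 + 1/30964 = 3373558771/216748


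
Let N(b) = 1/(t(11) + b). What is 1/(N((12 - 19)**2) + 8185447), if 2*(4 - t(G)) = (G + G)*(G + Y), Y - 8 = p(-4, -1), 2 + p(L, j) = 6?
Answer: 200/1637089399 ≈ 1.2217e-7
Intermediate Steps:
p(L, j) = 4 (p(L, j) = -2 + 6 = 4)
Y = 12 (Y = 8 + 4 = 12)
t(G) = 4 - G*(12 + G) (t(G) = 4 - (G + G)*(G + 12)/2 = 4 - 2*G*(12 + G)/2 = 4 - G*(12 + G))
N(b) = 1/(-249 + b) (N(b) = 1/((4 - 1*11**2 - 12*11) + b) = 1/((4 - 1*121 - 132) + b) = 1/((4 - 121 - 132) + b) = 1/(-249 + b))
1/(N((12 - 19)**2) + 8185447) = 1/(1/(-249 + (12 - 19)**2) + 8185447) = 1/(1/(-249 + (-7)**2) + 8185447) = 1/(1/(-249 + 49) + 8185447) = 1/(1/(-200) + 8185447) = 1/(-1/200 + 8185447) = 1/(1637089399/200) = 200/1637089399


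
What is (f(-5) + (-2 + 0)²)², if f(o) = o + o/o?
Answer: 0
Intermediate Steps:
f(o) = 1 + o (f(o) = o + 1 = 1 + o)
(f(-5) + (-2 + 0)²)² = ((1 - 5) + (-2 + 0)²)² = (-4 + (-2)²)² = (-4 + 4)² = 0² = 0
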